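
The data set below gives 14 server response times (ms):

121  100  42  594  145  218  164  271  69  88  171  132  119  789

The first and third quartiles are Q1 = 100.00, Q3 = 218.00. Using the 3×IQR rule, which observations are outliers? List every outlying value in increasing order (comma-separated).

594, 789

IQR = Q3 − Q1 = 218.00 − 100.00 = 118.00.
Lower fence = Q1 − 3·IQR = 100.00 − 354.00 = -254.00.
Upper fence = Q3 + 3·IQR = 218.00 + 354.00 = 572.00.
594 > 572.00 → outlier.
789 > 572.00 → outlier.
All remaining values lie within [-254.00, 572.00].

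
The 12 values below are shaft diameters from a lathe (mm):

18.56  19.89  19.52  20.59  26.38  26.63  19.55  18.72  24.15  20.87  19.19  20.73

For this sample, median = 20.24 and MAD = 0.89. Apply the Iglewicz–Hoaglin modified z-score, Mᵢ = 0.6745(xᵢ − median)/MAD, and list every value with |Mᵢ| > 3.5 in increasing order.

26.38, 26.63

|Mᵢ| > 3.5 ⇔ |xᵢ − 20.24| > 3.5·0.89/0.6745 = 4.62.
So outliers lie outside [15.62, 24.86].
26.38: M = 4.65 → outlier.
26.63: M = 4.84 → outlier.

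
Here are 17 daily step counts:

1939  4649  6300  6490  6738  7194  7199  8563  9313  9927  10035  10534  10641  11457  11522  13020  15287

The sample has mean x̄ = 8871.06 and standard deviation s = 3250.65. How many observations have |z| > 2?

Cutoffs: x̄ ± 2s = [2369.76, 15372.36].
Outside the cutoffs: 1939.

1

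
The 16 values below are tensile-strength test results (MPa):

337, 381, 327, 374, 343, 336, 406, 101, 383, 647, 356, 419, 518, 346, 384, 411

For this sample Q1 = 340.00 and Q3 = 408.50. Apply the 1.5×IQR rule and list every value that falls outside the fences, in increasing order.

101, 518, 647

IQR = Q3 − Q1 = 408.50 − 340.00 = 68.50.
Lower fence = Q1 − 1.5·IQR = 340.00 − 102.75 = 237.25.
Upper fence = Q3 + 1.5·IQR = 408.50 + 102.75 = 511.25.
101 < 237.25 → outlier.
518 > 511.25 → outlier.
647 > 511.25 → outlier.
All remaining values lie within [237.25, 511.25].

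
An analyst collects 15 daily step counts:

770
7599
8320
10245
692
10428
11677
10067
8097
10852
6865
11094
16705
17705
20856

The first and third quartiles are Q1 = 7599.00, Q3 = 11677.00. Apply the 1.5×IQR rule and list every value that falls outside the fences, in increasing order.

692, 770, 20856

IQR = Q3 − Q1 = 11677.00 − 7599.00 = 4078.00.
Lower fence = Q1 − 1.5·IQR = 7599.00 − 6117.00 = 1482.00.
Upper fence = Q3 + 1.5·IQR = 11677.00 + 6117.00 = 17794.00.
692 < 1482.00 → outlier.
770 < 1482.00 → outlier.
20856 > 17794.00 → outlier.
All remaining values lie within [1482.00, 17794.00].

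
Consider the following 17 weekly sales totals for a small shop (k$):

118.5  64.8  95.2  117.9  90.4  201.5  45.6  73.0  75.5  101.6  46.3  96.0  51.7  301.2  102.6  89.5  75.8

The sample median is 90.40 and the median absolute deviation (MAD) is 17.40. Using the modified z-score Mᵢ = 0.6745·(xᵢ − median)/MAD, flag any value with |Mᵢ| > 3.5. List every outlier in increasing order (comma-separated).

|Mᵢ| > 3.5 ⇔ |xᵢ − 90.40| > 3.5·17.40/0.6745 = 90.29.
So outliers lie outside [0.11, 180.69].
201.5: M = 4.31 → outlier.
301.2: M = 8.17 → outlier.

201.5, 301.2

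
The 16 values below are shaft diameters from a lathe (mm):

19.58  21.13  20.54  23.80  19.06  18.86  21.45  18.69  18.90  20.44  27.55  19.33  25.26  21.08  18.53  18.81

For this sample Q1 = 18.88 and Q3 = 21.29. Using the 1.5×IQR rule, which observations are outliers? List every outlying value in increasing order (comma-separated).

IQR = Q3 − Q1 = 21.29 − 18.88 = 2.41.
Lower fence = Q1 − 1.5·IQR = 18.88 − 3.615 = 15.265.
Upper fence = Q3 + 1.5·IQR = 21.29 + 3.615 = 24.905.
25.26 > 24.905 → outlier.
27.55 > 24.905 → outlier.
All remaining values lie within [15.265, 24.905].

25.26, 27.55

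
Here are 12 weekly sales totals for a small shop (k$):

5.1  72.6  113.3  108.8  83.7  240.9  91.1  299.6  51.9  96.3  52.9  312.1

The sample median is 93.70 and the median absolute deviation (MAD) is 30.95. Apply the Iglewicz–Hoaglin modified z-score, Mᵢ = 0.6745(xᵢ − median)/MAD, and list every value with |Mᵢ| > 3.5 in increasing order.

299.6, 312.1

|Mᵢ| > 3.5 ⇔ |xᵢ − 93.70| > 3.5·30.95/0.6745 = 160.60.
So outliers lie outside [-66.90, 254.30].
299.6: M = 4.49 → outlier.
312.1: M = 4.76 → outlier.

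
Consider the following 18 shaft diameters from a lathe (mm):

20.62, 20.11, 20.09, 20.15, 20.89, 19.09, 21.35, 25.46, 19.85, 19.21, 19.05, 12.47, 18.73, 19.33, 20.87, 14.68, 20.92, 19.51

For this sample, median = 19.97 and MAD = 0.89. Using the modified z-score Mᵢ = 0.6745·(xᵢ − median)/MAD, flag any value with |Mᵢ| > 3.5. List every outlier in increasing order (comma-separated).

|Mᵢ| > 3.5 ⇔ |xᵢ − 19.97| > 3.5·0.89/0.6745 = 4.62.
So outliers lie outside [15.35, 24.59].
12.47: M = -5.68 → outlier.
14.68: M = -4.01 → outlier.
25.46: M = 4.16 → outlier.

12.47, 14.68, 25.46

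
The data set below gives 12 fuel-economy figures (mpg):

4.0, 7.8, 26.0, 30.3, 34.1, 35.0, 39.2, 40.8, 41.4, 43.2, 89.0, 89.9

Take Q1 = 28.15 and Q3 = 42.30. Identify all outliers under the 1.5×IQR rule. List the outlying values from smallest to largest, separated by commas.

IQR = Q3 − Q1 = 42.30 − 28.15 = 14.15.
Lower fence = Q1 − 1.5·IQR = 28.15 − 21.225 = 6.925.
Upper fence = Q3 + 1.5·IQR = 42.30 + 21.225 = 63.525.
4.0 < 6.925 → outlier.
89.0 > 63.525 → outlier.
89.9 > 63.525 → outlier.
All remaining values lie within [6.925, 63.525].

4.0, 89.0, 89.9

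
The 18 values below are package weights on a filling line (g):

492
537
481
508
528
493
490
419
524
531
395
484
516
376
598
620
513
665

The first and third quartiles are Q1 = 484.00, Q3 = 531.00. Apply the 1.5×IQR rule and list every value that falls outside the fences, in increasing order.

376, 395, 620, 665

IQR = Q3 − Q1 = 531.00 − 484.00 = 47.00.
Lower fence = Q1 − 1.5·IQR = 484.00 − 70.50 = 413.50.
Upper fence = Q3 + 1.5·IQR = 531.00 + 70.50 = 601.50.
376 < 413.50 → outlier.
395 < 413.50 → outlier.
620 > 601.50 → outlier.
665 > 601.50 → outlier.
All remaining values lie within [413.50, 601.50].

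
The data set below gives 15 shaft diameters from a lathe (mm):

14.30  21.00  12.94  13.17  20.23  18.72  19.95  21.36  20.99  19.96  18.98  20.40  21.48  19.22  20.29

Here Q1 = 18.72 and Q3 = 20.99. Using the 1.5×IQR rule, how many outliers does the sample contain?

IQR = 2.27; fences at 18.72 − 3.405 = 15.315 and 20.99 + 3.405 = 24.395.
Outside the cutoffs: 12.94, 13.17, 14.30.

3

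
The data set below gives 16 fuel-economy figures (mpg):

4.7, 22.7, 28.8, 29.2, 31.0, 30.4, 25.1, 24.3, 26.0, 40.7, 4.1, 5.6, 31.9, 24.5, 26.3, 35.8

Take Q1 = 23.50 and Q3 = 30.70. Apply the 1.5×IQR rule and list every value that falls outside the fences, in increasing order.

IQR = Q3 − Q1 = 30.70 − 23.50 = 7.20.
Lower fence = Q1 − 1.5·IQR = 23.50 − 10.80 = 12.70.
Upper fence = Q3 + 1.5·IQR = 30.70 + 10.80 = 41.50.
4.1 < 12.70 → outlier.
4.7 < 12.70 → outlier.
5.6 < 12.70 → outlier.
All remaining values lie within [12.70, 41.50].

4.1, 4.7, 5.6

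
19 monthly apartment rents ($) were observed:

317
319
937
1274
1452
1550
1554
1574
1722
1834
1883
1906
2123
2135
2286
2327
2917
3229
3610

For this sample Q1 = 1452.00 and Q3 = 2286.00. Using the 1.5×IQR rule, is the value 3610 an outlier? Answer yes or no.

yes

IQR = Q3 − Q1 = 2286.00 − 1452.00 = 834.00.
Lower fence = Q1 − 1.5·IQR = 1452.00 − 1251.00 = 201.00.
Upper fence = Q3 + 1.5·IQR = 2286.00 + 1251.00 = 3537.00.
3610 lies above the upper fence.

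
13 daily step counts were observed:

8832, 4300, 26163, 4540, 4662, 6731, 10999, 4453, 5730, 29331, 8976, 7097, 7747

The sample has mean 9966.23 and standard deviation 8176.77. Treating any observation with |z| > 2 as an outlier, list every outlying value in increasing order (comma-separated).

Cutoffs at x̄ ± 2s: 9966.23 ± 2·8176.77 = [-6387.31, 26319.77].
29331: z = 2.37, |z| > 2 → outlier.
Every other value lies within [-6387.31, 26319.77].

29331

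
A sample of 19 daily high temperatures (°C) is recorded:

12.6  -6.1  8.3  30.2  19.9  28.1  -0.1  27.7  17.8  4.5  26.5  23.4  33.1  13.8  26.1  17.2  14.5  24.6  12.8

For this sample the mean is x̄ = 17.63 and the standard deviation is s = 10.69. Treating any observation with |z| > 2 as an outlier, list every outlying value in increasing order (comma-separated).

Cutoffs at x̄ ± 2s: 17.63 ± 2·10.69 = [-3.75, 39.01].
-6.1: z = -2.22, |z| > 2 → outlier.
Every other value lies within [-3.75, 39.01].

-6.1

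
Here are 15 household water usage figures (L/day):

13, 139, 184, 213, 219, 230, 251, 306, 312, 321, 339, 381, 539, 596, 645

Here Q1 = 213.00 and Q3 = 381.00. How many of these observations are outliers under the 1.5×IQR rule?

1

IQR = 168.00; fences at 213.00 − 252.00 = -39.00 and 381.00 + 252.00 = 633.00.
Outside the cutoffs: 645.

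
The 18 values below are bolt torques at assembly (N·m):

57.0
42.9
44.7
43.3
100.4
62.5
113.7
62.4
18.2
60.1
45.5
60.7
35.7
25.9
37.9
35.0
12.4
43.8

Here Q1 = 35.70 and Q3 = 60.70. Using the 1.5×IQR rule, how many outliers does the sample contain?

IQR = 25.00; fences at 35.70 − 37.50 = -1.80 and 60.70 + 37.50 = 98.20.
Outside the cutoffs: 100.4, 113.7.

2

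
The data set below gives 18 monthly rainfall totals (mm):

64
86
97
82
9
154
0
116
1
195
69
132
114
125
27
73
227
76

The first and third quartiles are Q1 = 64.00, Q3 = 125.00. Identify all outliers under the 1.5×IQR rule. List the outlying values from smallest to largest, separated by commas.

IQR = Q3 − Q1 = 125.00 − 64.00 = 61.00.
Lower fence = Q1 − 1.5·IQR = 64.00 − 91.50 = -27.50.
Upper fence = Q3 + 1.5·IQR = 125.00 + 91.50 = 216.50.
227 > 216.50 → outlier.
All remaining values lie within [-27.50, 216.50].

227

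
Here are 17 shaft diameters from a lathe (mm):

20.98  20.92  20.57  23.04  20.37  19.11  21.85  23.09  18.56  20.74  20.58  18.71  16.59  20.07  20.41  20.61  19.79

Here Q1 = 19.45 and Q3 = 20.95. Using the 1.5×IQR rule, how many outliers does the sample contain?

1

IQR = 1.50; fences at 19.45 − 2.25 = 17.20 and 20.95 + 2.25 = 23.20.
Outside the cutoffs: 16.59.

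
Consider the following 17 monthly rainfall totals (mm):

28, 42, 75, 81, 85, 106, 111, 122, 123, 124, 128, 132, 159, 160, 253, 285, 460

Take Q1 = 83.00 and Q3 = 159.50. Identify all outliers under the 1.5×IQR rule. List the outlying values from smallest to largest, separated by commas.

285, 460

IQR = Q3 − Q1 = 159.50 − 83.00 = 76.50.
Lower fence = Q1 − 1.5·IQR = 83.00 − 114.75 = -31.75.
Upper fence = Q3 + 1.5·IQR = 159.50 + 114.75 = 274.25.
285 > 274.25 → outlier.
460 > 274.25 → outlier.
All remaining values lie within [-31.75, 274.25].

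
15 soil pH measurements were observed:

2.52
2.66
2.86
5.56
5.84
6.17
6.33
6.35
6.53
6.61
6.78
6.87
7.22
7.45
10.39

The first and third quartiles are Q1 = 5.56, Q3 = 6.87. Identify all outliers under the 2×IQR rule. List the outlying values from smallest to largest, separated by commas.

IQR = Q3 − Q1 = 6.87 − 5.56 = 1.31.
Lower fence = Q1 − 2·IQR = 5.56 − 2.62 = 2.94.
Upper fence = Q3 + 2·IQR = 6.87 + 2.62 = 9.49.
2.52 < 2.94 → outlier.
2.66 < 2.94 → outlier.
2.86 < 2.94 → outlier.
10.39 > 9.49 → outlier.
All remaining values lie within [2.94, 9.49].

2.52, 2.66, 2.86, 10.39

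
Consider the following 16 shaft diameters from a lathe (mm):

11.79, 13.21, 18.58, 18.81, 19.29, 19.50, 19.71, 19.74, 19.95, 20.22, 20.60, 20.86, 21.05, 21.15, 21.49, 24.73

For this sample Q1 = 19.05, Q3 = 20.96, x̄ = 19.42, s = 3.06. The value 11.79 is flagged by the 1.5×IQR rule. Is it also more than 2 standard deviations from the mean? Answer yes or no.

yes

z = (11.79 − 19.42) / 3.06 = -2.49.
|z| = 2.49 > 2.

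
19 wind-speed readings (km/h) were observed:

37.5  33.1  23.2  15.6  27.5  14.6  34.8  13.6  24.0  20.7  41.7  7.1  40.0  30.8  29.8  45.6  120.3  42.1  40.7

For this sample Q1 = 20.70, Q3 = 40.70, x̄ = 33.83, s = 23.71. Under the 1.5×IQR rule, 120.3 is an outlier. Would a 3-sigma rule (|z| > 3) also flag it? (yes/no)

z = (120.3 − 33.83) / 23.71 = 3.65.
|z| = 3.65 > 3.

yes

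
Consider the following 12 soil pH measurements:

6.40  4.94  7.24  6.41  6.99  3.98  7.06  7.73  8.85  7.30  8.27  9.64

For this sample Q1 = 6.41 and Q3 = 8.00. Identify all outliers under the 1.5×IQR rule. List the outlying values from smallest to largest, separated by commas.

3.98

IQR = Q3 − Q1 = 8.00 − 6.41 = 1.59.
Lower fence = Q1 − 1.5·IQR = 6.41 − 2.385 = 4.025.
Upper fence = Q3 + 1.5·IQR = 8.00 + 2.385 = 10.385.
3.98 < 4.025 → outlier.
All remaining values lie within [4.025, 10.385].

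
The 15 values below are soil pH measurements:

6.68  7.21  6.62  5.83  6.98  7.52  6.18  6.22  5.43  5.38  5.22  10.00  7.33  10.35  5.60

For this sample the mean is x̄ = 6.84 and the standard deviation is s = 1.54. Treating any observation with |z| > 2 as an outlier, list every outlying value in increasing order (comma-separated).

Cutoffs at x̄ ± 2s: 6.84 ± 2·1.54 = [3.76, 9.92].
10.00: z = 2.05, |z| > 2 → outlier.
10.35: z = 2.28, |z| > 2 → outlier.
Every other value lies within [3.76, 9.92].

10.00, 10.35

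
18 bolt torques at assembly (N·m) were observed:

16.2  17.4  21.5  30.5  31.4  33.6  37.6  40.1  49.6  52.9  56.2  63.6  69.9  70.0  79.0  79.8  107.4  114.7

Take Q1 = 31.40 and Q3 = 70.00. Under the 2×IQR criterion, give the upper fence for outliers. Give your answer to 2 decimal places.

IQR = Q3 − Q1 = 70.00 − 31.40 = 38.60.
Lower fence = Q1 − 2·IQR = 31.40 − 77.20 = -45.80.
Upper fence = Q3 + 2·IQR = 70.00 + 77.20 = 147.20.

147.20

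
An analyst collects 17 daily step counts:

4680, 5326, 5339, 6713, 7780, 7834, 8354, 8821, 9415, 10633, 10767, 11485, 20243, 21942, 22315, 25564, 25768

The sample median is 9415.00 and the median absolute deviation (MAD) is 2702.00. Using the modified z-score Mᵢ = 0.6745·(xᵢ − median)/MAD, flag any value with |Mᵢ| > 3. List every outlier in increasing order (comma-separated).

21942, 22315, 25564, 25768

|Mᵢ| > 3 ⇔ |xᵢ − 9415.00| > 3·2702.00/0.6745 = 12017.79.
So outliers lie outside [-2602.79, 21432.79].
21942: M = 3.13 → outlier.
22315: M = 3.22 → outlier.
25564: M = 4.03 → outlier.
25768: M = 4.08 → outlier.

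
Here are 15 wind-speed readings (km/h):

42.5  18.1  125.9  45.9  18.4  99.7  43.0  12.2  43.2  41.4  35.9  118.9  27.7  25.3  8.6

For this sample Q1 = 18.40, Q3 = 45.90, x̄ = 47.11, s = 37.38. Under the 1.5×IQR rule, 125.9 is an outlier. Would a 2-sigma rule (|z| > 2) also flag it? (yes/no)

yes

z = (125.9 − 47.11) / 37.38 = 2.11.
|z| = 2.11 > 2.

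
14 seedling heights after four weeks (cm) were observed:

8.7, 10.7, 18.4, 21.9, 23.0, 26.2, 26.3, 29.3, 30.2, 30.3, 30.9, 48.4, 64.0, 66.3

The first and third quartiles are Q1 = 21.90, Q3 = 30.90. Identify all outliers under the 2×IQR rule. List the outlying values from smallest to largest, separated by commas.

64.0, 66.3

IQR = Q3 − Q1 = 30.90 − 21.90 = 9.00.
Lower fence = Q1 − 2·IQR = 21.90 − 18.00 = 3.90.
Upper fence = Q3 + 2·IQR = 30.90 + 18.00 = 48.90.
64.0 > 48.90 → outlier.
66.3 > 48.90 → outlier.
All remaining values lie within [3.90, 48.90].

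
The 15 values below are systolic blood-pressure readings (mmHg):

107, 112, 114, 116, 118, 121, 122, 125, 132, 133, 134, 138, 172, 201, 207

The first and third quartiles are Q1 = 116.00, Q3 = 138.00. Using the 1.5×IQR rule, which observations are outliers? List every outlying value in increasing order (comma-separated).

IQR = Q3 − Q1 = 138.00 − 116.00 = 22.00.
Lower fence = Q1 − 1.5·IQR = 116.00 − 33.00 = 83.00.
Upper fence = Q3 + 1.5·IQR = 138.00 + 33.00 = 171.00.
172 > 171.00 → outlier.
201 > 171.00 → outlier.
207 > 171.00 → outlier.
All remaining values lie within [83.00, 171.00].

172, 201, 207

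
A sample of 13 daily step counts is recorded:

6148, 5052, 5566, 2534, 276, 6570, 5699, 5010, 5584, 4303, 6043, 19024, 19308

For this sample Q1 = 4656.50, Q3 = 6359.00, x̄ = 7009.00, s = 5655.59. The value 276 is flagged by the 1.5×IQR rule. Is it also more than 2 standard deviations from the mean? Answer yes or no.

no

z = (276 − 7009.00) / 5655.59 = -1.19.
|z| = 1.19 ≤ 2.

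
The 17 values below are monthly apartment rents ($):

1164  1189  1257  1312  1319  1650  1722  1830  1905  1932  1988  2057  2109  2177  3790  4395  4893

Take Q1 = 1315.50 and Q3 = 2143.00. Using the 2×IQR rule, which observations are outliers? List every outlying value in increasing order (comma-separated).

IQR = Q3 − Q1 = 2143.00 − 1315.50 = 827.50.
Lower fence = Q1 − 2·IQR = 1315.50 − 1655.00 = -339.50.
Upper fence = Q3 + 2·IQR = 2143.00 + 1655.00 = 3798.00.
4395 > 3798.00 → outlier.
4893 > 3798.00 → outlier.
All remaining values lie within [-339.50, 3798.00].

4395, 4893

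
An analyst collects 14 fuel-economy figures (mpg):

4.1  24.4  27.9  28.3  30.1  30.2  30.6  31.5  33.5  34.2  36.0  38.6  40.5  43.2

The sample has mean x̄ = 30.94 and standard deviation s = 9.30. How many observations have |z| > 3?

Cutoffs: x̄ ± 3s = [3.04, 58.84].
Every value lies within the cutoffs.

0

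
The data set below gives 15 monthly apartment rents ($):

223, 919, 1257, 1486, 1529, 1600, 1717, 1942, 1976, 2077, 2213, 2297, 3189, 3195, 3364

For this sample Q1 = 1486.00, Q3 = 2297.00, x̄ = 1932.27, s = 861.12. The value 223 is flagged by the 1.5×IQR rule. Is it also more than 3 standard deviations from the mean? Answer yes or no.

no

z = (223 − 1932.27) / 861.12 = -1.98.
|z| = 1.98 ≤ 3.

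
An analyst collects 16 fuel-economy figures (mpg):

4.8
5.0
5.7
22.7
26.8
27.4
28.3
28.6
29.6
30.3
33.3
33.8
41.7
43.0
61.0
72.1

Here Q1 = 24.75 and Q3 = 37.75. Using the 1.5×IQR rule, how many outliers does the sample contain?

IQR = 13.00; fences at 24.75 − 19.50 = 5.25 and 37.75 + 19.50 = 57.25.
Outside the cutoffs: 4.8, 5.0, 61.0, 72.1.

4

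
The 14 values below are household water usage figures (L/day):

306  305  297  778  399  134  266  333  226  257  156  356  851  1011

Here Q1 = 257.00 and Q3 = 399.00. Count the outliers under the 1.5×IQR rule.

IQR = 142.00; fences at 257.00 − 213.00 = 44.00 and 399.00 + 213.00 = 612.00.
Outside the cutoffs: 778, 851, 1011.

3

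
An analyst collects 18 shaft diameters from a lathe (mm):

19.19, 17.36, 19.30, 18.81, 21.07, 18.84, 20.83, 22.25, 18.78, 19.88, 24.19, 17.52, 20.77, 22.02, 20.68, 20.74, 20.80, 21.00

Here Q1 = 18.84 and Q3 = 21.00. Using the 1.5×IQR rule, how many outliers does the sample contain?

0

IQR = 2.16; fences at 18.84 − 3.24 = 15.60 and 21.00 + 3.24 = 24.24.
Every value lies within the cutoffs.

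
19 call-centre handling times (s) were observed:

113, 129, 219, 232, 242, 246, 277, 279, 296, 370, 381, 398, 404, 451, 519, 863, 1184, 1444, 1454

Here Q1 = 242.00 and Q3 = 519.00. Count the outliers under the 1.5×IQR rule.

IQR = 277.00; fences at 242.00 − 415.50 = -173.50 and 519.00 + 415.50 = 934.50.
Outside the cutoffs: 1184, 1444, 1454.

3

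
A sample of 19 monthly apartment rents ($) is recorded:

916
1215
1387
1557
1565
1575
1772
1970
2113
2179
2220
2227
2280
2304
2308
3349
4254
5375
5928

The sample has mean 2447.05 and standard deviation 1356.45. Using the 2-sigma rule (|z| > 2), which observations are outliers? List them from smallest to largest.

Cutoffs at x̄ ± 2s: 2447.05 ± 2·1356.45 = [-265.85, 5159.95].
5375: z = 2.16, |z| > 2 → outlier.
5928: z = 2.57, |z| > 2 → outlier.
Every other value lies within [-265.85, 5159.95].

5375, 5928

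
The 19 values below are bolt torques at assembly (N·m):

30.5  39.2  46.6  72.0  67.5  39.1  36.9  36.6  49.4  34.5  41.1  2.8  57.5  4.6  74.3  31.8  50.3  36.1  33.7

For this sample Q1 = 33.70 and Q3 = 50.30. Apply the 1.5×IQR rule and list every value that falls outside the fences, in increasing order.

2.8, 4.6

IQR = Q3 − Q1 = 50.30 − 33.70 = 16.60.
Lower fence = Q1 − 1.5·IQR = 33.70 − 24.90 = 8.80.
Upper fence = Q3 + 1.5·IQR = 50.30 + 24.90 = 75.20.
2.8 < 8.80 → outlier.
4.6 < 8.80 → outlier.
All remaining values lie within [8.80, 75.20].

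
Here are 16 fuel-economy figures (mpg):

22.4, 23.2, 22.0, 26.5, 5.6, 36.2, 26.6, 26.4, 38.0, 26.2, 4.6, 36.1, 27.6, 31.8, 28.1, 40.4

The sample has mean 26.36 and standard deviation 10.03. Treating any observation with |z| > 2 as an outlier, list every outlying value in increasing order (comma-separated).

Cutoffs at x̄ ± 2s: 26.36 ± 2·10.03 = [6.30, 46.42].
4.6: z = -2.17, |z| > 2 → outlier.
5.6: z = -2.07, |z| > 2 → outlier.
Every other value lies within [6.30, 46.42].

4.6, 5.6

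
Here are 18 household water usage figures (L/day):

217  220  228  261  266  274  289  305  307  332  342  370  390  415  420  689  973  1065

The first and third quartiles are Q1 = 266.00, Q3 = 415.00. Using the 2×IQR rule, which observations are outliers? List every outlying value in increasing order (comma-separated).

973, 1065

IQR = Q3 − Q1 = 415.00 − 266.00 = 149.00.
Lower fence = Q1 − 2·IQR = 266.00 − 298.00 = -32.00.
Upper fence = Q3 + 2·IQR = 415.00 + 298.00 = 713.00.
973 > 713.00 → outlier.
1065 > 713.00 → outlier.
All remaining values lie within [-32.00, 713.00].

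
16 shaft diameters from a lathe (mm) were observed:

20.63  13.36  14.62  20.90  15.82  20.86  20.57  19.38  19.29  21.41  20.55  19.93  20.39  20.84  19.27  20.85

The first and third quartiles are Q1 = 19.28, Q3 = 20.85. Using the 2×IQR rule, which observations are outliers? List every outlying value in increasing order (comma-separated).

IQR = Q3 − Q1 = 20.85 − 19.28 = 1.57.
Lower fence = Q1 − 2·IQR = 19.28 − 3.14 = 16.14.
Upper fence = Q3 + 2·IQR = 20.85 + 3.14 = 23.99.
13.36 < 16.14 → outlier.
14.62 < 16.14 → outlier.
15.82 < 16.14 → outlier.
All remaining values lie within [16.14, 23.99].

13.36, 14.62, 15.82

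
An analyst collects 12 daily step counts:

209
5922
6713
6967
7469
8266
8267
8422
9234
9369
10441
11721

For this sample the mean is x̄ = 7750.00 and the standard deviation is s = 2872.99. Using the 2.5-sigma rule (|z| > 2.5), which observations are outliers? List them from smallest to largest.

Cutoffs at x̄ ± 2.5s: 7750.00 ± 2.5·2872.99 = [567.525, 14932.475].
209: z = -2.62, |z| > 2.5 → outlier.
Every other value lies within [567.525, 14932.475].

209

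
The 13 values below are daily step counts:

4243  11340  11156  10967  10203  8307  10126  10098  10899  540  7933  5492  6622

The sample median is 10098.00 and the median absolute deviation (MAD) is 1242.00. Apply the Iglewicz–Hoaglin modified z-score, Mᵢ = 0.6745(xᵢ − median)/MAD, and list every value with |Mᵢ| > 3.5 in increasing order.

540

|Mᵢ| > 3.5 ⇔ |xᵢ − 10098.00| > 3.5·1242.00/0.6745 = 6444.77.
So outliers lie outside [3653.23, 16542.77].
540: M = -5.19 → outlier.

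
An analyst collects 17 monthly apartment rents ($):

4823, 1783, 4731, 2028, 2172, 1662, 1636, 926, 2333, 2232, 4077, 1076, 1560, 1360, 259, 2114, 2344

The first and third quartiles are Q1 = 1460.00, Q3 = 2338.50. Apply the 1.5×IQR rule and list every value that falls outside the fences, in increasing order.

IQR = Q3 − Q1 = 2338.50 − 1460.00 = 878.50.
Lower fence = Q1 − 1.5·IQR = 1460.00 − 1317.75 = 142.25.
Upper fence = Q3 + 1.5·IQR = 2338.50 + 1317.75 = 3656.25.
4077 > 3656.25 → outlier.
4731 > 3656.25 → outlier.
4823 > 3656.25 → outlier.
All remaining values lie within [142.25, 3656.25].

4077, 4731, 4823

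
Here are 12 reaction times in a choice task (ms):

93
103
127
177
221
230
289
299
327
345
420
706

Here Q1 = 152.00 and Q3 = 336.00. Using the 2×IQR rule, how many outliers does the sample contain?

1

IQR = 184.00; fences at 152.00 − 368.00 = -216.00 and 336.00 + 368.00 = 704.00.
Outside the cutoffs: 706.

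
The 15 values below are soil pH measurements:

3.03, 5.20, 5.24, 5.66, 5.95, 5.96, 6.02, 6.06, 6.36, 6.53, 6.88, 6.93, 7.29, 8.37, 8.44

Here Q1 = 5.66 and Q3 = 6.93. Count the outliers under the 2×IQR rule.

IQR = 1.27; fences at 5.66 − 2.54 = 3.12 and 6.93 + 2.54 = 9.47.
Outside the cutoffs: 3.03.

1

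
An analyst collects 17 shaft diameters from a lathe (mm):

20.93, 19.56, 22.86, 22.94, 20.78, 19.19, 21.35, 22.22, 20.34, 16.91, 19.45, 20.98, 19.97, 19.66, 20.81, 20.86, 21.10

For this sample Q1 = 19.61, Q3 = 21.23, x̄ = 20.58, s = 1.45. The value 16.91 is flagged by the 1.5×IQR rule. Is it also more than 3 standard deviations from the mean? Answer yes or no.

no

z = (16.91 − 20.58) / 1.45 = -2.53.
|z| = 2.53 ≤ 3.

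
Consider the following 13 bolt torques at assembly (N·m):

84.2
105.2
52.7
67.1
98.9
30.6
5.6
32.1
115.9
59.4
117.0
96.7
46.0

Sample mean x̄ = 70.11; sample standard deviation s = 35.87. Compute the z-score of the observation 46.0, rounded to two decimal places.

-0.67

z = (46.0 − 70.11) / 35.87 = -0.67.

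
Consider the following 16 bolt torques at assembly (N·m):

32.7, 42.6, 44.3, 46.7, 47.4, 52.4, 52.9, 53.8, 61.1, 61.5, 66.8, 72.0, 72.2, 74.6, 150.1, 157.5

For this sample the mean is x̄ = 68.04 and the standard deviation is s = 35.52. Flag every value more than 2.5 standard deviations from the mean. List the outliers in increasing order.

Cutoffs at x̄ ± 2.5s: 68.04 ± 2.5·35.52 = [-20.76, 156.84].
157.5: z = 2.52, |z| > 2.5 → outlier.
Every other value lies within [-20.76, 156.84].

157.5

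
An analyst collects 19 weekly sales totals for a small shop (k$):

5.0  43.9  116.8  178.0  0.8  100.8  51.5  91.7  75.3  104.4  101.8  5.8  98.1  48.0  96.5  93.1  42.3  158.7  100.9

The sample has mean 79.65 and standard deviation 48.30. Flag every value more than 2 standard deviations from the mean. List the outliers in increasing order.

178.0

Cutoffs at x̄ ± 2s: 79.65 ± 2·48.30 = [-16.95, 176.25].
178.0: z = 2.04, |z| > 2 → outlier.
Every other value lies within [-16.95, 176.25].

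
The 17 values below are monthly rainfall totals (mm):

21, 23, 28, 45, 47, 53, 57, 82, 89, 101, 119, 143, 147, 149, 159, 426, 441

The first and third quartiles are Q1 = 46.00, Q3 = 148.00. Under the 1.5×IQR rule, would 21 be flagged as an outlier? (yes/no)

IQR = Q3 − Q1 = 148.00 − 46.00 = 102.00.
Lower fence = Q1 − 1.5·IQR = 46.00 − 153.00 = -107.00.
Upper fence = Q3 + 1.5·IQR = 148.00 + 153.00 = 301.00.
21 lies within [-107.00, 301.00].

no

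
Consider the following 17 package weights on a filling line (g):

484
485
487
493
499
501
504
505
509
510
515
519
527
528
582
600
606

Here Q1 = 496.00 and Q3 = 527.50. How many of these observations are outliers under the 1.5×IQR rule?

IQR = 31.50; fences at 496.00 − 47.25 = 448.75 and 527.50 + 47.25 = 574.75.
Outside the cutoffs: 582, 600, 606.

3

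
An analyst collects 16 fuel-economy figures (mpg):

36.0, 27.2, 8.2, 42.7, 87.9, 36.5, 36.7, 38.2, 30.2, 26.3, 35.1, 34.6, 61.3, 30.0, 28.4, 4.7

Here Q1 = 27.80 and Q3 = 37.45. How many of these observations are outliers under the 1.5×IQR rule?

IQR = 9.65; fences at 27.80 − 14.475 = 13.325 and 37.45 + 14.475 = 51.925.
Outside the cutoffs: 4.7, 8.2, 61.3, 87.9.

4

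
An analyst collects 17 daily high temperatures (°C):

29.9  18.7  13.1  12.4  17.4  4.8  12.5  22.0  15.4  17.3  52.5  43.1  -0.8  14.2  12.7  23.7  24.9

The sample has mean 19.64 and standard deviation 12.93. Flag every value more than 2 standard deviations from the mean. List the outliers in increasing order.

Cutoffs at x̄ ± 2s: 19.64 ± 2·12.93 = [-6.22, 45.50].
52.5: z = 2.54, |z| > 2 → outlier.
Every other value lies within [-6.22, 45.50].

52.5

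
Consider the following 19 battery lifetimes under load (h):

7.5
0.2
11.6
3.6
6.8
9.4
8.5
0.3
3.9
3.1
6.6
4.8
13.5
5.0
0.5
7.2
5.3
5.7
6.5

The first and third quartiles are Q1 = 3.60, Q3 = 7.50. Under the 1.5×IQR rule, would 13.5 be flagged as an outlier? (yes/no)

yes

IQR = Q3 − Q1 = 7.50 − 3.60 = 3.90.
Lower fence = Q1 − 1.5·IQR = 3.60 − 5.85 = -2.25.
Upper fence = Q3 + 1.5·IQR = 7.50 + 5.85 = 13.35.
13.5 lies above the upper fence.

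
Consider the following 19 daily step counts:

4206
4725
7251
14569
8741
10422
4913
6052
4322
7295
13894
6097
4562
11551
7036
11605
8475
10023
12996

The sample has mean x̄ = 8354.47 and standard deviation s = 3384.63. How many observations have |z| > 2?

0

Cutoffs: x̄ ± 2s = [1585.21, 15123.73].
Every value lies within the cutoffs.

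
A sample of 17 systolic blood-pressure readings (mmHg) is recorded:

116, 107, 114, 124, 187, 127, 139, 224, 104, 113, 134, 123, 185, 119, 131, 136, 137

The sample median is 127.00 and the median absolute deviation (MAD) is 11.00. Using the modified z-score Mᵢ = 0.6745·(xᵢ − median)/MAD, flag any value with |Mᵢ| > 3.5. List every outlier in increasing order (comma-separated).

|Mᵢ| > 3.5 ⇔ |xᵢ − 127.00| > 3.5·11.00/0.6745 = 57.08.
So outliers lie outside [69.92, 184.08].
185: M = 3.56 → outlier.
187: M = 3.68 → outlier.
224: M = 5.95 → outlier.

185, 187, 224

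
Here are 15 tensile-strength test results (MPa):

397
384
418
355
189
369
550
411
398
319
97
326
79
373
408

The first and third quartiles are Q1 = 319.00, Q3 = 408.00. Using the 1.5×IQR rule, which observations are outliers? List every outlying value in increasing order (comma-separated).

IQR = Q3 − Q1 = 408.00 − 319.00 = 89.00.
Lower fence = Q1 − 1.5·IQR = 319.00 − 133.50 = 185.50.
Upper fence = Q3 + 1.5·IQR = 408.00 + 133.50 = 541.50.
79 < 185.50 → outlier.
97 < 185.50 → outlier.
550 > 541.50 → outlier.
All remaining values lie within [185.50, 541.50].

79, 97, 550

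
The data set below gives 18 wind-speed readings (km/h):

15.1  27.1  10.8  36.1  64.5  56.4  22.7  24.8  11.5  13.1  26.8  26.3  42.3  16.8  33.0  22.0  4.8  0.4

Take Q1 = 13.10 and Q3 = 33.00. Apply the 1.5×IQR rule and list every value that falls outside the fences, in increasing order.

IQR = Q3 − Q1 = 33.00 − 13.10 = 19.90.
Lower fence = Q1 − 1.5·IQR = 13.10 − 29.85 = -16.75.
Upper fence = Q3 + 1.5·IQR = 33.00 + 29.85 = 62.85.
64.5 > 62.85 → outlier.
All remaining values lie within [-16.75, 62.85].

64.5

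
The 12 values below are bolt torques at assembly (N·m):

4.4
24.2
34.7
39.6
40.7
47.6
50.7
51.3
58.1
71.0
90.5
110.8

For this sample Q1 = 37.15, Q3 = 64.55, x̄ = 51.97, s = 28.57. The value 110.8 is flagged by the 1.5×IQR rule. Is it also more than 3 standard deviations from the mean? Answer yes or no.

z = (110.8 − 51.97) / 28.57 = 2.06.
|z| = 2.06 ≤ 3.

no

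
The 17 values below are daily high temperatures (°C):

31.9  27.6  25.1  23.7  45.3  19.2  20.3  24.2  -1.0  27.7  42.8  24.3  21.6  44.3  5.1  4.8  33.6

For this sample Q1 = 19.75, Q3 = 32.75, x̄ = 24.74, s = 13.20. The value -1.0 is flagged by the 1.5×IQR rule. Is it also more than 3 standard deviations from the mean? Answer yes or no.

z = (-1.0 − 24.74) / 13.20 = -1.95.
|z| = 1.95 ≤ 3.

no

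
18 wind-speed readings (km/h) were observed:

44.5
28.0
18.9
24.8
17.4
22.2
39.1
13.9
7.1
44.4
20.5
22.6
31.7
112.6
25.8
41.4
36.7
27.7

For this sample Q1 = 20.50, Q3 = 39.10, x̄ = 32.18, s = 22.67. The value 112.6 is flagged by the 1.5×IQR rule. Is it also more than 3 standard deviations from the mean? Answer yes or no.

yes

z = (112.6 − 32.18) / 22.67 = 3.55.
|z| = 3.55 > 3.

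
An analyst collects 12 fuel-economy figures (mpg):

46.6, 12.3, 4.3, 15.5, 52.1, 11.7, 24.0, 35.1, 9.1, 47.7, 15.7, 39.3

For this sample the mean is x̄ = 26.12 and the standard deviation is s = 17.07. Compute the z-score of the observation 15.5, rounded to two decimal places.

-0.62

z = (15.5 − 26.12) / 17.07 = -0.62.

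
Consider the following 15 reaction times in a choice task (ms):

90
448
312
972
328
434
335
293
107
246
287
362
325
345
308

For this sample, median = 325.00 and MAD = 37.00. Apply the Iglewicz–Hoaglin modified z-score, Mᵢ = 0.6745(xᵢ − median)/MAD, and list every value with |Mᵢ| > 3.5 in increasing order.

90, 107, 972

|Mᵢ| > 3.5 ⇔ |xᵢ − 325.00| > 3.5·37.00/0.6745 = 191.99.
So outliers lie outside [133.01, 516.99].
90: M = -4.28 → outlier.
107: M = -3.97 → outlier.
972: M = 11.79 → outlier.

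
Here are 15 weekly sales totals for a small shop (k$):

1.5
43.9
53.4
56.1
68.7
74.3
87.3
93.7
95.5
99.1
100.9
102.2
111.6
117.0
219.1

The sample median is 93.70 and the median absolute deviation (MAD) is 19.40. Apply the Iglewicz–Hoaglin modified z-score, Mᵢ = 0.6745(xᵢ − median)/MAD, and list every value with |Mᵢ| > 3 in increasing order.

|Mᵢ| > 3 ⇔ |xᵢ − 93.70| > 3·19.40/0.6745 = 86.29.
So outliers lie outside [7.41, 179.99].
1.5: M = -3.21 → outlier.
219.1: M = 4.36 → outlier.

1.5, 219.1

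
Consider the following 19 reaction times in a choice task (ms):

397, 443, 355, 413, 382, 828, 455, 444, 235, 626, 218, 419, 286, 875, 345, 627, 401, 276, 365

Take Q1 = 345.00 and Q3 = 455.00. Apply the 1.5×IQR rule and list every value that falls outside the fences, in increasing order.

IQR = Q3 − Q1 = 455.00 − 345.00 = 110.00.
Lower fence = Q1 − 1.5·IQR = 345.00 − 165.00 = 180.00.
Upper fence = Q3 + 1.5·IQR = 455.00 + 165.00 = 620.00.
626 > 620.00 → outlier.
627 > 620.00 → outlier.
828 > 620.00 → outlier.
875 > 620.00 → outlier.
All remaining values lie within [180.00, 620.00].

626, 627, 828, 875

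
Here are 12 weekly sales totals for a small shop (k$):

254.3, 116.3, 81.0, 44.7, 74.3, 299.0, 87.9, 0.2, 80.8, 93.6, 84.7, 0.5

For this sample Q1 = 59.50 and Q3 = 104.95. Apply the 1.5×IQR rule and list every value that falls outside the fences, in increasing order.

254.3, 299.0

IQR = Q3 − Q1 = 104.95 − 59.50 = 45.45.
Lower fence = Q1 − 1.5·IQR = 59.50 − 68.175 = -8.675.
Upper fence = Q3 + 1.5·IQR = 104.95 + 68.175 = 173.125.
254.3 > 173.125 → outlier.
299.0 > 173.125 → outlier.
All remaining values lie within [-8.675, 173.125].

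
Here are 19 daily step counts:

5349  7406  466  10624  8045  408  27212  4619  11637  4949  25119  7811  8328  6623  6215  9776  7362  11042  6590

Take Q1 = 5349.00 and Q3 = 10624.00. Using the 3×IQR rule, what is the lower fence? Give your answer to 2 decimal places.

IQR = Q3 − Q1 = 10624.00 − 5349.00 = 5275.00.
Lower fence = Q1 − 3·IQR = 5349.00 − 15825.00 = -10476.00.
Upper fence = Q3 + 3·IQR = 10624.00 + 15825.00 = 26449.00.

-10476.00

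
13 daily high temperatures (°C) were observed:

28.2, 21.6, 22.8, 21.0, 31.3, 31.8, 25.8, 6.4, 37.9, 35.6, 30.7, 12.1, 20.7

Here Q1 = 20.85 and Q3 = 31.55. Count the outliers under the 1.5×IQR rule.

IQR = 10.70; fences at 20.85 − 16.05 = 4.80 and 31.55 + 16.05 = 47.60.
Every value lies within the cutoffs.

0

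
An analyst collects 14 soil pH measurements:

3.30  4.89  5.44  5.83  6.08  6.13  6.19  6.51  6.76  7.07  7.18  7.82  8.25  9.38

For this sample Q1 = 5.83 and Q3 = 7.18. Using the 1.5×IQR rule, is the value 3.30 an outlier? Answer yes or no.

IQR = Q3 − Q1 = 7.18 − 5.83 = 1.35.
Lower fence = Q1 − 1.5·IQR = 5.83 − 2.025 = 3.805.
Upper fence = Q3 + 1.5·IQR = 7.18 + 2.025 = 9.205.
3.30 lies below the lower fence.

yes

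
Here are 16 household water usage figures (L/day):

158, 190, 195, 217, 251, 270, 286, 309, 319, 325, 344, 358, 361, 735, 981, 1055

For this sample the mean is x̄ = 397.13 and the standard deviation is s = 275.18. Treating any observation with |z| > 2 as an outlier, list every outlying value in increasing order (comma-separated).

Cutoffs at x̄ ± 2s: 397.13 ± 2·275.18 = [-153.23, 947.49].
981: z = 2.12, |z| > 2 → outlier.
1055: z = 2.39, |z| > 2 → outlier.
Every other value lies within [-153.23, 947.49].

981, 1055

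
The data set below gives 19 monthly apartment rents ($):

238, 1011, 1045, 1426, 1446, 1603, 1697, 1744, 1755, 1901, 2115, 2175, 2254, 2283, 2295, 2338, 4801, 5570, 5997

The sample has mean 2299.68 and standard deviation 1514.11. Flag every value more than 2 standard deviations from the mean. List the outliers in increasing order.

Cutoffs at x̄ ± 2s: 2299.68 ± 2·1514.11 = [-728.54, 5327.90].
5570: z = 2.16, |z| > 2 → outlier.
5997: z = 2.44, |z| > 2 → outlier.
Every other value lies within [-728.54, 5327.90].

5570, 5997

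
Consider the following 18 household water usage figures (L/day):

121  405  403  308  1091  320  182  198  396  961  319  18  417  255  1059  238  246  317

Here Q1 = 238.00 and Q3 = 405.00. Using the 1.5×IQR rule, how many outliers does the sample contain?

3

IQR = 167.00; fences at 238.00 − 250.50 = -12.50 and 405.00 + 250.50 = 655.50.
Outside the cutoffs: 961, 1059, 1091.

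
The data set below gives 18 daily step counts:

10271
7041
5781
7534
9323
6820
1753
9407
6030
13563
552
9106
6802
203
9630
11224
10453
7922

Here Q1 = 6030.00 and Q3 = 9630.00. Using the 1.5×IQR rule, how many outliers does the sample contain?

IQR = 3600.00; fences at 6030.00 − 5400.00 = 630.00 and 9630.00 + 5400.00 = 15030.00.
Outside the cutoffs: 203, 552.

2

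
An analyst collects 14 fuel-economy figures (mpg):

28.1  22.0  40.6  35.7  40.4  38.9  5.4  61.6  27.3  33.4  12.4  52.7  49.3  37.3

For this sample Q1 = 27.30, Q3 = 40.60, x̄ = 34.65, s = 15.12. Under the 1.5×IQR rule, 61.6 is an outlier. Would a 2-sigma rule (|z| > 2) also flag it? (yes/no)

no

z = (61.6 − 34.65) / 15.12 = 1.78.
|z| = 1.78 ≤ 2.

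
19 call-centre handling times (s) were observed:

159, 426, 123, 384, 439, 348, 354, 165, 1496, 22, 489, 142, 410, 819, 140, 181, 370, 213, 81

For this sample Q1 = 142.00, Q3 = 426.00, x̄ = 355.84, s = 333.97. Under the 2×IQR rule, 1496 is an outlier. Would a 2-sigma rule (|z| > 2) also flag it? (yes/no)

yes

z = (1496 − 355.84) / 333.97 = 3.41.
|z| = 3.41 > 2.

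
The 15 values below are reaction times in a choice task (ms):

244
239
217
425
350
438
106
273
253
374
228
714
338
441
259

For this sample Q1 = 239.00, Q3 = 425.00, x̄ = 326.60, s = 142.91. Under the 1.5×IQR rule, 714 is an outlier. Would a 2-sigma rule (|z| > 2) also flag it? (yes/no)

yes

z = (714 − 326.60) / 142.91 = 2.71.
|z| = 2.71 > 2.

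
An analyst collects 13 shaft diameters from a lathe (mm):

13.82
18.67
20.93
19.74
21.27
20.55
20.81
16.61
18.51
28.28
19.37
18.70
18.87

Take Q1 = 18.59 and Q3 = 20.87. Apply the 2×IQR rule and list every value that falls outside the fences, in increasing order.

13.82, 28.28

IQR = Q3 − Q1 = 20.87 − 18.59 = 2.28.
Lower fence = Q1 − 2·IQR = 18.59 − 4.56 = 14.03.
Upper fence = Q3 + 2·IQR = 20.87 + 4.56 = 25.43.
13.82 < 14.03 → outlier.
28.28 > 25.43 → outlier.
All remaining values lie within [14.03, 25.43].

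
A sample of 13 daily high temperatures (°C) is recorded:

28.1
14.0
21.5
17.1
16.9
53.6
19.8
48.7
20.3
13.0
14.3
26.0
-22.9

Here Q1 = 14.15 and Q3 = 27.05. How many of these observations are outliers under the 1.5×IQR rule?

3

IQR = 12.90; fences at 14.15 − 19.35 = -5.20 and 27.05 + 19.35 = 46.40.
Outside the cutoffs: -22.9, 48.7, 53.6.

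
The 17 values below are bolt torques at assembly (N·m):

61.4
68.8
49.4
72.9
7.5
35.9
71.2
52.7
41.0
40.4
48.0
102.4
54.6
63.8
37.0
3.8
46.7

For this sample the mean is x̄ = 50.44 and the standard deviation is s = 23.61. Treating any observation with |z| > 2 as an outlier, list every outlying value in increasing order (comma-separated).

Cutoffs at x̄ ± 2s: 50.44 ± 2·23.61 = [3.22, 97.66].
102.4: z = 2.20, |z| > 2 → outlier.
Every other value lies within [3.22, 97.66].

102.4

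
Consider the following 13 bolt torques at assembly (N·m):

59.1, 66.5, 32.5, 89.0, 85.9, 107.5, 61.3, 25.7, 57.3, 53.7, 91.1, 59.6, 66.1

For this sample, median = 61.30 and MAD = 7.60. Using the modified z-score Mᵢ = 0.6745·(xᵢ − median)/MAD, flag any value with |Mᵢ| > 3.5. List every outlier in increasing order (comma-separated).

|Mᵢ| > 3.5 ⇔ |xᵢ − 61.30| > 3.5·7.60/0.6745 = 39.44.
So outliers lie outside [21.86, 100.74].
107.5: M = 4.10 → outlier.

107.5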